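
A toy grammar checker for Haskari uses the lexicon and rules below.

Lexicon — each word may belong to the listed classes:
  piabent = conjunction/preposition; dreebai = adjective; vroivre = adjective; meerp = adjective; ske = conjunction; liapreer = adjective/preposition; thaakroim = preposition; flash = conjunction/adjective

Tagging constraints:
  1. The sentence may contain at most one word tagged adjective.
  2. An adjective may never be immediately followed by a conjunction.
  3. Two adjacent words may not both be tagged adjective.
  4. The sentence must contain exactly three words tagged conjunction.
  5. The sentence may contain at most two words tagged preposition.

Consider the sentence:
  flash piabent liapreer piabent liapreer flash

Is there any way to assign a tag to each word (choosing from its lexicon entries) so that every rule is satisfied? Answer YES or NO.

Candidates per position — 1:flash {conjunction,adjective}; 2:piabent {conjunction,preposition}; 3:liapreer {adjective,preposition}; 4:piabent {conjunction,preposition}; 5:liapreer {adjective,preposition}; 6:flash {conjunction,adjective}.
One satisfying assignment: conjunction conjunction preposition conjunction preposition adjective.
Rule-by-rule: rule 1 ✓; rule 2 ✓; rule 3 ✓; rule 4 ✓; rule 5 ✓.

YES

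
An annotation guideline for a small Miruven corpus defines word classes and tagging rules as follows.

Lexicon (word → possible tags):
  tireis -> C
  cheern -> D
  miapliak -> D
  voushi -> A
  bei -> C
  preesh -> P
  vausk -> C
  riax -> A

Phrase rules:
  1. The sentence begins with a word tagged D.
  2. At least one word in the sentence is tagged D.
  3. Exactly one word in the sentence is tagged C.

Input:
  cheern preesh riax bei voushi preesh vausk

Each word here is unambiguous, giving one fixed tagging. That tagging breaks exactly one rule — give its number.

3

Fixed tagging: D P A C A P C.
Applying the rules: R1 ok, R2 ok, R3 fails.
Only rule 3 fails.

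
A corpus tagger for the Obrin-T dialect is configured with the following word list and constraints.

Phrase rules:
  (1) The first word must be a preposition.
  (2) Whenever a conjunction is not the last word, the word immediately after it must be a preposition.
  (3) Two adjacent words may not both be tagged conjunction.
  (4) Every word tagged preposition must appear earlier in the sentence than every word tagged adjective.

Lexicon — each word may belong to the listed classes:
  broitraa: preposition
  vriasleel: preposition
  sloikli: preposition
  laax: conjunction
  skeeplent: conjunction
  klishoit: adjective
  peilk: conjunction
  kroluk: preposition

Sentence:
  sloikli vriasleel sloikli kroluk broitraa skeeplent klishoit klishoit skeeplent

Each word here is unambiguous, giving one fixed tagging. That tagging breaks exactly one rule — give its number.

Fixed tagging: preposition preposition preposition preposition preposition conjunction adjective adjective conjunction.
Rule check: R1 pass, R2 fail, R3 pass, R4 pass.
Only rule 2 fails.

2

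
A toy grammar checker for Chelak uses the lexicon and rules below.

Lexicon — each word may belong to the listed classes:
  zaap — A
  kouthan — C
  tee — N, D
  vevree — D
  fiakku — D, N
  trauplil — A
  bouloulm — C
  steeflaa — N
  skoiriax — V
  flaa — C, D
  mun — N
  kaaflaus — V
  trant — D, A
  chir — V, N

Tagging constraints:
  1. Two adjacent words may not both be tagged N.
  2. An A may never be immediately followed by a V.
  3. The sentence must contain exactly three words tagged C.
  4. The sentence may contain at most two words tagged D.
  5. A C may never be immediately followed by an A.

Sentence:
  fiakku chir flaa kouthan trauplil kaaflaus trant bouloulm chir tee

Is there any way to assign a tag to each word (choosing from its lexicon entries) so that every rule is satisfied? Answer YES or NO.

Candidates per position — 1:fiakku {D,N}; 2:chir {V,N}; 3:flaa {C,D}; 4:kouthan {C}; 5:trauplil {A}; 6:kaaflaus {V}; 7:trant {D,A}; 8:bouloulm {C}; 9:chir {V,N}; 10:tee {N,D}.
Rule 2 cannot be satisfied by any choice of tags from the lexicon.
So there is no consistent tagging.

NO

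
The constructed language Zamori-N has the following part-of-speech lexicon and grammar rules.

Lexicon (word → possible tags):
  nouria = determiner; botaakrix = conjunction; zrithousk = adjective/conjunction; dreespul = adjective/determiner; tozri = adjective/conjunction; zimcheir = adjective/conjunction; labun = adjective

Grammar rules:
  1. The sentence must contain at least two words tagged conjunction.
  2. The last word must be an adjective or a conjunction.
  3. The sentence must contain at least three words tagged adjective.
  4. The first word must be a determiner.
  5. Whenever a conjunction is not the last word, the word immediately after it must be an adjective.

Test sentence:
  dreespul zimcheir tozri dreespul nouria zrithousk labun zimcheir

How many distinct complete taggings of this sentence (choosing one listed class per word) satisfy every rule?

Candidates per position — 1:dreespul {adjective,determiner}; 2:zimcheir {adjective,conjunction}; 3:tozri {adjective,conjunction}; 4:dreespul {adjective,determiner}; 5:nouria {determiner}; 6:zrithousk {adjective,conjunction}; 7:labun {adjective}; 8:zimcheir {adjective,conjunction}.
There are 64 candidate sequences in total.
Checking each against the rules leaves 10 sequences.
Count = 10.

10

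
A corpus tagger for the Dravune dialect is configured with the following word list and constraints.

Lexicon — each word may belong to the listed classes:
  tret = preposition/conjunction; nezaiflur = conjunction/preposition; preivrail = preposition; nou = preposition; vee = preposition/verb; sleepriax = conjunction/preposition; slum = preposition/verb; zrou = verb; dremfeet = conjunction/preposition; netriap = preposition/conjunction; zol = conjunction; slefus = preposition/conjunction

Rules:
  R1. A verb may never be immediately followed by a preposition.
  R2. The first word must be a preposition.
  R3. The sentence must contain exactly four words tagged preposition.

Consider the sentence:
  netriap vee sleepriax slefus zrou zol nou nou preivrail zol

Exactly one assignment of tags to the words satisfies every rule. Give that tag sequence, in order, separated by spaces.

preposition verb conjunction conjunction verb conjunction preposition preposition preposition conjunction

Candidates per position — 1:netriap {preposition,conjunction}; 2:vee {preposition,verb}; 3:sleepriax {conjunction,preposition}; 4:slefus {preposition,conjunction}; 5:zrou {verb}; 6:zol {conjunction}; 7:nou {preposition}; 8:nou {preposition}; 9:preivrail {preposition}; 10:zol {conjunction}.
Word 1 cannot be conjunction — rule 2 would then fail for every completion. It is preposition.
Word 2 cannot be preposition — rule 3 would then fail for every completion. It is verb.
Word 3 cannot be preposition — rule 1 would then fail for every completion. It is conjunction.
Word 4 cannot be preposition — rule 3 would then fail for every completion. It is conjunction.
The unique satisfying tagging is: preposition verb conjunction conjunction verb conjunction preposition preposition preposition conjunction.
Checking: rule 1 ✓; rule 2 ✓; rule 3 ✓.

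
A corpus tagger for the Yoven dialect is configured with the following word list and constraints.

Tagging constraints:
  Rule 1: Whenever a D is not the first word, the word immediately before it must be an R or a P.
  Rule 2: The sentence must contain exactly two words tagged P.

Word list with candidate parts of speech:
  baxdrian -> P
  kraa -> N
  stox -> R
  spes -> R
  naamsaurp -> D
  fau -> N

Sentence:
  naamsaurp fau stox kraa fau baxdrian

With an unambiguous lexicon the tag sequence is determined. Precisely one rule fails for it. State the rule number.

Fixed tagging: D N R N N P.
Checking each rule: R1 holds, R2 violated.
Only rule 2 fails.

2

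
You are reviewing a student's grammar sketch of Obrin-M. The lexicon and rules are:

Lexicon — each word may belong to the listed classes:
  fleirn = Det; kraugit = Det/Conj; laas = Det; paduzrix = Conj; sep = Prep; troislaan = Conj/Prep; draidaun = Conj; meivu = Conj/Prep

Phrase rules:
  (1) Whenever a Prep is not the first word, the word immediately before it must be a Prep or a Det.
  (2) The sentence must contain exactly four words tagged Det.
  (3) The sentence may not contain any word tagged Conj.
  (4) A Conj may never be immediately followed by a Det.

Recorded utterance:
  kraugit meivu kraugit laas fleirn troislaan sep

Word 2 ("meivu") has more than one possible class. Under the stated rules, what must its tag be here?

Prep

Candidates per position — 1:kraugit {Det,Conj}; 2:meivu {Conj,Prep}; 3:kraugit {Det,Conj}; 4:laas {Det}; 5:fleirn {Det}; 6:troislaan {Conj,Prep}; 7:sep {Prep}.
At position 1, choosing Conj makes rule 2 impossible to satisfy; hence Det.
At position 2, choosing Conj makes rule 3 impossible to satisfy; hence Prep.
At position 3, choosing Conj makes rule 2 impossible to satisfy; hence Det.
At position 6, choosing Conj makes rule 1 impossible to satisfy; hence Prep.
So the tagging must be: Det Prep Det Det Det Prep Prep.
Verifying each rule — rule 1 ok; rule 2 ok; rule 3 ok; rule 4 ok.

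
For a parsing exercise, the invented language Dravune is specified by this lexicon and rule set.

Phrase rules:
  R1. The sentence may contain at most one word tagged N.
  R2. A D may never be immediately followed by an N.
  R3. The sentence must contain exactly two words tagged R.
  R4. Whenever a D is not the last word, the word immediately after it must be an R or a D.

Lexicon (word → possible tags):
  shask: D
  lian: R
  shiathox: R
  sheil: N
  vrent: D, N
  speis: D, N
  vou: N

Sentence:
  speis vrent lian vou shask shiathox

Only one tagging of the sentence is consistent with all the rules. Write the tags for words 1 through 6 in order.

Candidates per position — 1:speis {D,N}; 2:vrent {D,N}; 3:lian {R}; 4:vou {N}; 5:shask {D}; 6:shiathox {R}.
Position 1: tagging it N would leave rule 1 unsatisfiable, so it must be D.
Position 2: tagging it N would leave rule 1 unsatisfiable, so it must be D.
The unique satisfying tagging is: D D R N D R.
Verifying each rule — rule 1 ✓; rule 2 ✓; rule 3 ✓; rule 4 ✓.

D D R N D R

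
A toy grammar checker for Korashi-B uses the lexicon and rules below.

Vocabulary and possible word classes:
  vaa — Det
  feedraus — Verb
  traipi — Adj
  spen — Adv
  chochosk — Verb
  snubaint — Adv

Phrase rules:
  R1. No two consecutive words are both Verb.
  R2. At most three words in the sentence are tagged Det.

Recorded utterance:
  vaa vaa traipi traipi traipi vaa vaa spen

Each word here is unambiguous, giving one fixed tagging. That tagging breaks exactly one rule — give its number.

2

Fixed tagging: Det Det Adj Adj Adj Det Det Adv.
Rule check: R1 holds, R2 violated.
Only rule 2 fails.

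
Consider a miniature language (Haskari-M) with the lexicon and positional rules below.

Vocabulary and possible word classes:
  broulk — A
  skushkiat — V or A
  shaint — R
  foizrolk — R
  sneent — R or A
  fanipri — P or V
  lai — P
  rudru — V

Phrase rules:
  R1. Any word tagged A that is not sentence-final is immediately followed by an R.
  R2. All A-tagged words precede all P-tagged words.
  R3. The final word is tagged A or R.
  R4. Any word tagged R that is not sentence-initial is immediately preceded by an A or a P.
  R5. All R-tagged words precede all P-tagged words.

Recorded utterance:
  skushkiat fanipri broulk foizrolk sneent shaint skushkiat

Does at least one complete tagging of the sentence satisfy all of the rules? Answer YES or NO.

Candidates per position — 1:skushkiat {V,A}; 2:fanipri {P,V}; 3:broulk {A}; 4:foizrolk {R}; 5:sneent {R,A}; 6:shaint {R}; 7:skushkiat {V,A}.
One satisfying assignment: V V A R A R A.
Checking: rule 1 holds; rule 2 holds; rule 3 holds; rule 4 holds; rule 5 holds.

YES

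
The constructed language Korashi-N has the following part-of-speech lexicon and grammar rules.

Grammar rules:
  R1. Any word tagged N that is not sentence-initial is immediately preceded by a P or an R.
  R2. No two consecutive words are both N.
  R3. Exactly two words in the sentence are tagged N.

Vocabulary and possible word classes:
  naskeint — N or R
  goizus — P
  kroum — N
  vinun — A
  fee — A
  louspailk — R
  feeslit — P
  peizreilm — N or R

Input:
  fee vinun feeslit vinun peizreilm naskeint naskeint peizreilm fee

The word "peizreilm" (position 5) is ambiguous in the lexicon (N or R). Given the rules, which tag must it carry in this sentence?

R

Candidates per position — 1:fee {A}; 2:vinun {A}; 3:feeslit {P}; 4:vinun {A}; 5:peizreilm {N,R}; 6:naskeint {N,R}; 7:naskeint {N,R}; 8:peizreilm {N,R}; 9:fee {A}.
Position 5: N is ruled out by rule 1; that leaves R.
The remaining ambiguous positions (6, 7, 8) are resolved jointly — only one combination satisfies every rule.
So the tagging must be: A A P A R N R N A.
Verifying each rule — rule 1 satisfied; rule 2 satisfied; rule 3 satisfied.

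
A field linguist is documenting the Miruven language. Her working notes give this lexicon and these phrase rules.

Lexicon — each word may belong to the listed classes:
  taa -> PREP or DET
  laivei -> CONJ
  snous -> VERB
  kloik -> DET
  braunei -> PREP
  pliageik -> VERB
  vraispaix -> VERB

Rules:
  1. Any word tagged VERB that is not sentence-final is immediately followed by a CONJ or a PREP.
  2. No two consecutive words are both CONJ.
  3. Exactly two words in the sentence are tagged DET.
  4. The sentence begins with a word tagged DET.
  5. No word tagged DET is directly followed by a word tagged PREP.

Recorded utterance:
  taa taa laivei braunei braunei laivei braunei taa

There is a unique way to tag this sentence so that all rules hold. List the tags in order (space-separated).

Candidates per position — 1:taa {PREP,DET}; 2:taa {PREP,DET}; 3:laivei {CONJ}; 4:braunei {PREP}; 5:braunei {PREP}; 6:laivei {CONJ}; 7:braunei {PREP}; 8:taa {PREP,DET}.
Word 1 cannot be PREP — rule 4 would then fail for every completion. It is DET.
Word 2 cannot be PREP — rule 5 would then fail for every completion. It is DET.
Word 8 cannot be DET — rule 3 would then fail for every completion. It is PREP.
The only consistent sequence is: DET DET CONJ PREP PREP CONJ PREP PREP.
Check: rule 1 holds; rule 2 holds; rule 3 holds; rule 4 holds; rule 5 holds.

DET DET CONJ PREP PREP CONJ PREP PREP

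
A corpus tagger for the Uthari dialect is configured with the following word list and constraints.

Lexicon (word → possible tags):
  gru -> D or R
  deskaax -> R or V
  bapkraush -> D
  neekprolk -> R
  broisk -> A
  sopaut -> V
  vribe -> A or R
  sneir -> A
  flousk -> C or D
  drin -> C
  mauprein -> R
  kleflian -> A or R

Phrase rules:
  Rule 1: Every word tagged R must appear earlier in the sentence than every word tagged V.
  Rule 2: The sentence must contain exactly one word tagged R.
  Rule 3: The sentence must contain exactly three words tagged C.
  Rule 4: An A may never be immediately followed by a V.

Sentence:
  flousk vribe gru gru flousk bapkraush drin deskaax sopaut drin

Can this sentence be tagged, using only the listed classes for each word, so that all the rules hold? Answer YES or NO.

Candidates per position — 1:flousk {C,D}; 2:vribe {A,R}; 3:gru {D,R}; 4:gru {D,R}; 5:flousk {C,D}; 6:bapkraush {D}; 7:drin {C}; 8:deskaax {R,V}; 9:sopaut {V}; 10:drin {C}.
One satisfying assignment: D A D D C D C R V C.
Check: rule 1 ok; rule 2 ok; rule 3 ok; rule 4 ok.

YES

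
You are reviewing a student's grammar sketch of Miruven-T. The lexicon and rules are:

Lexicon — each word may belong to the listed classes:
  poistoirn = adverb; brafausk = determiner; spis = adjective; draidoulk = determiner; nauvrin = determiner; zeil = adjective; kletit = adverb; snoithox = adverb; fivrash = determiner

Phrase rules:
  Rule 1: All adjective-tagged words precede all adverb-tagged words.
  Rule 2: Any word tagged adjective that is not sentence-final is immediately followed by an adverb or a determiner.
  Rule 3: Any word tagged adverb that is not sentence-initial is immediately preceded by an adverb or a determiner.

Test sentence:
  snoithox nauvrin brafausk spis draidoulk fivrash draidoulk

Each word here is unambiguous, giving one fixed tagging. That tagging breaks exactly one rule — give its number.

Fixed tagging: adverb determiner determiner adjective determiner determiner determiner.
Checking each rule: R1 violated, R2 holds, R3 holds.
Only rule 1 fails.

1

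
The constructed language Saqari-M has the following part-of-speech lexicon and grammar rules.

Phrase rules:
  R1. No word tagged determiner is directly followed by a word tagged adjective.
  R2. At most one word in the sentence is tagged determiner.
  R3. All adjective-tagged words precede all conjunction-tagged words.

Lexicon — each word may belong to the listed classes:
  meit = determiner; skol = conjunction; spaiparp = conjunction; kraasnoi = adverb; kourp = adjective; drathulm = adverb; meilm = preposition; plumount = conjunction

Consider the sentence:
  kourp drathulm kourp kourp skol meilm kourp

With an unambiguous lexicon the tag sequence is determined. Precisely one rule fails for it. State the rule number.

Fixed tagging: adjective adverb adjective adjective conjunction preposition adjective.
Checking each rule: R1 ok, R2 ok, R3 fails.
Only rule 3 fails.

3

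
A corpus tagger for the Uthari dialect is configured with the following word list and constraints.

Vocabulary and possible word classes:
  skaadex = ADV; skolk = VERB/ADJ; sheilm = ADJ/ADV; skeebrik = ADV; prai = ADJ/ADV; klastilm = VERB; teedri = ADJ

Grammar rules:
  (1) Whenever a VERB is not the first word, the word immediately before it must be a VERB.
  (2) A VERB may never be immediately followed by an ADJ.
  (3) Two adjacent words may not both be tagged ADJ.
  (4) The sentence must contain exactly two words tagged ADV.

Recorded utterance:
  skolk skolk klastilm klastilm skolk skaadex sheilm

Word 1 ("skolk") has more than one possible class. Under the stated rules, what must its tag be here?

Candidates per position — 1:skolk {VERB,ADJ}; 2:skolk {VERB,ADJ}; 3:klastilm {VERB}; 4:klastilm {VERB}; 5:skolk {VERB,ADJ}; 6:skaadex {ADV}; 7:sheilm {ADJ,ADV}.
Word 1 cannot be ADJ — rule 1 would then fail for every completion. It is VERB.
Word 2 cannot be ADJ — rule 1 would then fail for every completion. It is VERB.
Word 5 cannot be ADJ — rule 2 would then fail for every completion. It is VERB.
Word 7 cannot be ADJ — rule 4 would then fail for every completion. It is ADV.
That leaves exactly one tagging: VERB VERB VERB VERB VERB ADV ADV.
Rule-by-rule: rule 1 holds; rule 2 holds; rule 3 holds; rule 4 holds.

VERB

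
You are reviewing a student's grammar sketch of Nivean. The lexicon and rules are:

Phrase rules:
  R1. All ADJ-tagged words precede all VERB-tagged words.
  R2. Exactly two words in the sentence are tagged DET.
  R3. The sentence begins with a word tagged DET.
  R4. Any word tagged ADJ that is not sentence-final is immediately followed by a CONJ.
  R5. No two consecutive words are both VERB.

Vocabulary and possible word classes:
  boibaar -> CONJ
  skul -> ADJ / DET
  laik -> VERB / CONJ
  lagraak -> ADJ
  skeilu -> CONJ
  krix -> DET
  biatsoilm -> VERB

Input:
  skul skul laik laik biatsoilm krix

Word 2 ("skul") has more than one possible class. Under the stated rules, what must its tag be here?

Candidates per position — 1:skul {ADJ,DET}; 2:skul {ADJ,DET}; 3:laik {VERB,CONJ}; 4:laik {VERB,CONJ}; 5:biatsoilm {VERB}; 6:krix {DET}.
At position 1, choosing ADJ makes rule 3 impossible to satisfy; hence DET.
At position 2, choosing DET makes rule 2 impossible to satisfy; hence ADJ.
At position 3, choosing VERB makes rule 4 impossible to satisfy; hence CONJ.
At position 4, choosing VERB makes rule 5 impossible to satisfy; hence CONJ.
That leaves exactly one tagging: DET ADJ CONJ CONJ VERB DET.
Check: rule 1 ok; rule 2 ok; rule 3 ok; rule 4 ok; rule 5 ok.

ADJ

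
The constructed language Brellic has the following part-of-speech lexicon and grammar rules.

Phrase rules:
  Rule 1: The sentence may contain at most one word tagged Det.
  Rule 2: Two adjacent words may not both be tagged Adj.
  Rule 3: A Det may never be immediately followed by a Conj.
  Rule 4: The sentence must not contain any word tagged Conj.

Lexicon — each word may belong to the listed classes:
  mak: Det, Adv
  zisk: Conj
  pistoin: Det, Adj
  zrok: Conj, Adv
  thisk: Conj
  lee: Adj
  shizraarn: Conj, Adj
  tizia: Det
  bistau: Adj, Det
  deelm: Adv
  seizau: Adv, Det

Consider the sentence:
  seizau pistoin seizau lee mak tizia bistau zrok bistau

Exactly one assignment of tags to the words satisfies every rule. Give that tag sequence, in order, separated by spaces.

Adv Adj Adv Adj Adv Det Adj Adv Adj

Candidates per position — 1:seizau {Adv,Det}; 2:pistoin {Det,Adj}; 3:seizau {Adv,Det}; 4:lee {Adj}; 5:mak {Det,Adv}; 6:tizia {Det}; 7:bistau {Adj,Det}; 8:zrok {Conj,Adv}; 9:bistau {Adj,Det}.
Word 1 cannot be Det — rule 1 would then fail for every completion. It is Adv.
Word 2 cannot be Det — rule 1 would then fail for every completion. It is Adj.
Word 3 cannot be Det — rule 1 would then fail for every completion. It is Adv.
Word 5 cannot be Det — rule 1 would then fail for every completion. It is Adv.
Word 7 cannot be Det — rule 1 would then fail for every completion. It is Adj.
Word 8 cannot be Conj — rule 4 would then fail for every completion. It is Adv.
Word 9 cannot be Det — rule 1 would then fail for every completion. It is Adj.
The unique satisfying tagging is: Adv Adj Adv Adj Adv Det Adj Adv Adj.
Rule-by-rule: rule 1 satisfied; rule 2 satisfied; rule 3 satisfied; rule 4 satisfied.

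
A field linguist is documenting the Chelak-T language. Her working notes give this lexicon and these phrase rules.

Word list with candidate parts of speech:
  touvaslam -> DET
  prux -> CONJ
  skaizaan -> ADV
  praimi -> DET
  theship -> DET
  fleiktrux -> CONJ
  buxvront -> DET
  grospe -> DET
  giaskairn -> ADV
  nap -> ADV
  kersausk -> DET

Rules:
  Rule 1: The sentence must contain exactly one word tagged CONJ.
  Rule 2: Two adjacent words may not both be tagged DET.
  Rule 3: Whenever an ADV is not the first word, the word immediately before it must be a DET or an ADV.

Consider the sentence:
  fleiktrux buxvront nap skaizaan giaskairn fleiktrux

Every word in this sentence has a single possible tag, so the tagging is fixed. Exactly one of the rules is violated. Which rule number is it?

Fixed tagging: CONJ DET ADV ADV ADV CONJ.
Checking each rule: R1 fail, R2 pass, R3 pass.
Only rule 1 fails.

1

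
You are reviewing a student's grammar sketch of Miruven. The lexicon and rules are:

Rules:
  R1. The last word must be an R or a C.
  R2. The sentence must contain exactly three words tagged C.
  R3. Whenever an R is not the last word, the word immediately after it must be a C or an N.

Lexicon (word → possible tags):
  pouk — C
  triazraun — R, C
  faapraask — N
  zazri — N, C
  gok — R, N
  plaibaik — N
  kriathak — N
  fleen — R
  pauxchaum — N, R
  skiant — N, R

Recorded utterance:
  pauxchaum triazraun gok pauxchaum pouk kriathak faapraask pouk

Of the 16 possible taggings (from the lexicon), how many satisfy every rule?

Candidates per position — 1:pauxchaum {N,R}; 2:triazraun {R,C}; 3:gok {R,N}; 4:pauxchaum {N,R}; 5:pouk {C}; 6:kriathak {N}; 7:faapraask {N}; 8:pouk {C}.
There are 16 candidate sequences in total.
Checking each against the rules leaves 6 sequences.
Count = 6.

6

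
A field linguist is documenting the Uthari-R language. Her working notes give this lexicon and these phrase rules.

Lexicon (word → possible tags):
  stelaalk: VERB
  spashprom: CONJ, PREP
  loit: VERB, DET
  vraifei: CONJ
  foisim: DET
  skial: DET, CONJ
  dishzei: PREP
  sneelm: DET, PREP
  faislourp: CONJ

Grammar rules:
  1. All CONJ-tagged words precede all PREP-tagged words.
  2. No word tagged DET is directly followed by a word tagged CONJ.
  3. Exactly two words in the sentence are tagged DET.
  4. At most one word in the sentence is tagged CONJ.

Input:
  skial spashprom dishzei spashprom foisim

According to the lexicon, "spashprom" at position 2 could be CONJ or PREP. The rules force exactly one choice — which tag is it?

Candidates per position — 1:skial {DET,CONJ}; 2:spashprom {CONJ,PREP}; 3:dishzei {PREP}; 4:spashprom {CONJ,PREP}; 5:foisim {DET}.
Position 1: tagging it CONJ would leave rule 3 unsatisfiable, so it must be DET.
Position 2: tagging it CONJ would leave rule 2 unsatisfiable, so it must be PREP.
Position 4: tagging it CONJ would leave rule 1 unsatisfiable, so it must be PREP.
So the tagging must be: DET PREP PREP PREP DET.
Verifying each rule — rule 1 satisfied; rule 2 satisfied; rule 3 satisfied; rule 4 satisfied.

PREP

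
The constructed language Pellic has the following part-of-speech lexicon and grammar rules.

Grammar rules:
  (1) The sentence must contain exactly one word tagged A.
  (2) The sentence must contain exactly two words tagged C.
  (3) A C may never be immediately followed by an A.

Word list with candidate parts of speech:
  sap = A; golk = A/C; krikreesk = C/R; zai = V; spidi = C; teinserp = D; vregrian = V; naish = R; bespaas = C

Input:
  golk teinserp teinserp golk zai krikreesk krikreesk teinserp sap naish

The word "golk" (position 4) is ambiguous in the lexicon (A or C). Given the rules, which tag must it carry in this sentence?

Candidates per position — 1:golk {A,C}; 2:teinserp {D}; 3:teinserp {D}; 4:golk {A,C}; 5:zai {V}; 6:krikreesk {C,R}; 7:krikreesk {C,R}; 8:teinserp {D}; 9:sap {A}; 10:naish {R}.
If word 1 were A, no tagging could satisfy rule 1; so word 1 is C.
If word 4 were A, no tagging could satisfy rule 1; so word 4 is C.
If word 6 were C, no tagging could satisfy rule 2; so word 6 is R.
If word 7 were C, no tagging could satisfy rule 2; so word 7 is R.
That leaves exactly one tagging: C D D C V R R D A R.
Check: rule 1 holds; rule 2 holds; rule 3 holds.

C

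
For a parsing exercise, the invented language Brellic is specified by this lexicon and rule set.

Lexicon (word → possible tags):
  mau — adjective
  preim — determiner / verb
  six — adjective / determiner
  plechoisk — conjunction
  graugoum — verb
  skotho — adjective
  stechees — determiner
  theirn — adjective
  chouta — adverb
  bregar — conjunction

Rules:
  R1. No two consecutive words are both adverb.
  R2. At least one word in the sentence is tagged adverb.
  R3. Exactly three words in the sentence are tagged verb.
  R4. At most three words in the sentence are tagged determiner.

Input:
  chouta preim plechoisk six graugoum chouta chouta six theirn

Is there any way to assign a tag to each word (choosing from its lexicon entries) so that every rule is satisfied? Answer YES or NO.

Candidates per position — 1:chouta {adverb}; 2:preim {determiner,verb}; 3:plechoisk {conjunction}; 4:six {adjective,determiner}; 5:graugoum {verb}; 6:chouta {adverb}; 7:chouta {adverb}; 8:six {adjective,determiner}; 9:theirn {adjective}.
Rule 1 cannot be satisfied by any choice of tags from the lexicon.
So there is no consistent tagging.

NO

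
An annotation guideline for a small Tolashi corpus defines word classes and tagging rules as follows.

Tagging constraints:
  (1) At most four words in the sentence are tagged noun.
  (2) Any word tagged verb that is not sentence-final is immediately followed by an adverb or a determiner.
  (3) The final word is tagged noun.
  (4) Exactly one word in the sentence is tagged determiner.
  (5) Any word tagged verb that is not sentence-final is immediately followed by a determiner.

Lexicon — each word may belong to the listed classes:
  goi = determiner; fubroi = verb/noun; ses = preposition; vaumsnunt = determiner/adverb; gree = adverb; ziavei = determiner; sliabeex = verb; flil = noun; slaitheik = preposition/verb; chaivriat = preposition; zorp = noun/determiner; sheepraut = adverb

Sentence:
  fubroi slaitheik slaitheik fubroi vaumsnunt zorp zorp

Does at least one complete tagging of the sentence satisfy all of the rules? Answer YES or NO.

Candidates per position — 1:fubroi {verb,noun}; 2:slaitheik {preposition,verb}; 3:slaitheik {preposition,verb}; 4:fubroi {verb,noun}; 5:vaumsnunt {determiner,adverb}; 6:zorp {noun,determiner}; 7:zorp {noun,determiner}.
One satisfying assignment: noun preposition preposition verb determiner noun noun.
Checking: rule 1 holds; rule 2 holds; rule 3 holds; rule 4 holds; rule 5 holds.

YES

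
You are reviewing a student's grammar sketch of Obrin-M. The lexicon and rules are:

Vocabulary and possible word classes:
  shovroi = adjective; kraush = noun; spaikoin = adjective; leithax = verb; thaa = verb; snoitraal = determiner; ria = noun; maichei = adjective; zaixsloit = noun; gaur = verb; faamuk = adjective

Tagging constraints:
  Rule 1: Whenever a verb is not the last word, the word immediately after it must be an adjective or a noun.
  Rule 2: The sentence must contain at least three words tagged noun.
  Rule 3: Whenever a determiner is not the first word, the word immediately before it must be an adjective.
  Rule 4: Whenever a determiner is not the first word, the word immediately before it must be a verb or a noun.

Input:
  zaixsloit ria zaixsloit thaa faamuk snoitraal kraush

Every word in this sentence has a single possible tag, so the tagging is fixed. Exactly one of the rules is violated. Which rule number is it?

Fixed tagging: noun noun noun verb adjective determiner noun.
Checking each rule: R1 holds, R2 holds, R3 holds, R4 violated.
Only rule 4 fails.

4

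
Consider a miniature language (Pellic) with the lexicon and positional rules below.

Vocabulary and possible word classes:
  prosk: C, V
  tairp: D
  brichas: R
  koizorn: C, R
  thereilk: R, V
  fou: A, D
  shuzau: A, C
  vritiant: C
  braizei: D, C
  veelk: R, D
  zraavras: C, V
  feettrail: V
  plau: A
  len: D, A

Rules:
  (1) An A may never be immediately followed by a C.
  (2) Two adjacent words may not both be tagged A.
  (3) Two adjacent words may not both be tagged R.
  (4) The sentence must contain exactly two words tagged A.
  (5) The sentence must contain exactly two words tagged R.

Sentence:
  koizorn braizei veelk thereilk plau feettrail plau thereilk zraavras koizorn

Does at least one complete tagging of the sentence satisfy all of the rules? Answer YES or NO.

Candidates per position — 1:koizorn {C,R}; 2:braizei {D,C}; 3:veelk {R,D}; 4:thereilk {R,V}; 5:plau {A}; 6:feettrail {V}; 7:plau {A}; 8:thereilk {R,V}; 9:zraavras {C,V}; 10:koizorn {C,R}.
One satisfying assignment: R D D V A V A R V C.
Verifying each rule — rule 1 ✓; rule 2 ✓; rule 3 ✓; rule 4 ✓; rule 5 ✓.

YES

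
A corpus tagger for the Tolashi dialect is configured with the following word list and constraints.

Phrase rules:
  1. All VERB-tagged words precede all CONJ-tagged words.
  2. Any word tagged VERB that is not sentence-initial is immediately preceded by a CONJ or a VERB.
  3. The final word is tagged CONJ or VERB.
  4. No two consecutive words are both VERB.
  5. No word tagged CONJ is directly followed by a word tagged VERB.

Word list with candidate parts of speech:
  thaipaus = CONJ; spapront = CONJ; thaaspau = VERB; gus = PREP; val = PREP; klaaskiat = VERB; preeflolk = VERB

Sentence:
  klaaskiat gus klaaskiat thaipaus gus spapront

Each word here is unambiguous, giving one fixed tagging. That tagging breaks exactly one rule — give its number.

Fixed tagging: VERB PREP VERB CONJ PREP CONJ.
Checking each rule: R1 ok, R2 fails, R3 ok, R4 ok, R5 ok.
Only rule 2 fails.

2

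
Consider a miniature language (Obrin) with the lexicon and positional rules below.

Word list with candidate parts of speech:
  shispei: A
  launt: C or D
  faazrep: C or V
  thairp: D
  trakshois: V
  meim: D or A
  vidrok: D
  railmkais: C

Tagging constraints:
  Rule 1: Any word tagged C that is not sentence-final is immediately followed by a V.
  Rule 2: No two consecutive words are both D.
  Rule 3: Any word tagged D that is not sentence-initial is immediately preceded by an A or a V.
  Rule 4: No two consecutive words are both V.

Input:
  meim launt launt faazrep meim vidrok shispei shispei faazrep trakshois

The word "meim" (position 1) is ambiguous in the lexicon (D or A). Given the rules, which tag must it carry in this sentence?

A

Candidates per position — 1:meim {D,A}; 2:launt {C,D}; 3:launt {C,D}; 4:faazrep {C,V}; 5:meim {D,A}; 6:vidrok {D}; 7:shispei {A}; 8:shispei {A}; 9:faazrep {C,V}; 10:trakshois {V}.
If word 2 were C, no tagging could satisfy rule 1; so word 2 is D.
If word 3 were D, no tagging could satisfy rule 2; so word 3 is C.
If word 4 were C, no tagging could satisfy rule 1; so word 4 is V.
If word 5 were D, no tagging could satisfy rule 2; so word 5 is A.
If word 9 were V, no tagging could satisfy rule 4; so word 9 is C.
If word 1 were D, no tagging could satisfy rule 2; so word 1 is A.
That leaves exactly one tagging: A D C V A D A A C V.
Rule-by-rule: rule 1 ✓; rule 2 ✓; rule 3 ✓; rule 4 ✓.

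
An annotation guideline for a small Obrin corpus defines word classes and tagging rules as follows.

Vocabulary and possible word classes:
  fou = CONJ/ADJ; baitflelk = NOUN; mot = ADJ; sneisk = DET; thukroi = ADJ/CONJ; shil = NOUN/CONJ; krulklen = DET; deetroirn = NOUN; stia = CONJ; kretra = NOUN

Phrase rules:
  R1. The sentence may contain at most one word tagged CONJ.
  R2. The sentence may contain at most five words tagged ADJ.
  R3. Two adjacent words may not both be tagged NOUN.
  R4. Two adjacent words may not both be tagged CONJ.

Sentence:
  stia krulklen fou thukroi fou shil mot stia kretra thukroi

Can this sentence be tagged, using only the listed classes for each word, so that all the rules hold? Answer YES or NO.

Candidates per position — 1:stia {CONJ}; 2:krulklen {DET}; 3:fou {CONJ,ADJ}; 4:thukroi {ADJ,CONJ}; 5:fou {CONJ,ADJ}; 6:shil {NOUN,CONJ}; 7:mot {ADJ}; 8:stia {CONJ}; 9:kretra {NOUN}; 10:thukroi {ADJ,CONJ}.
Rule 1 cannot be satisfied by any choice of tags from the lexicon.
So there is no consistent tagging.

NO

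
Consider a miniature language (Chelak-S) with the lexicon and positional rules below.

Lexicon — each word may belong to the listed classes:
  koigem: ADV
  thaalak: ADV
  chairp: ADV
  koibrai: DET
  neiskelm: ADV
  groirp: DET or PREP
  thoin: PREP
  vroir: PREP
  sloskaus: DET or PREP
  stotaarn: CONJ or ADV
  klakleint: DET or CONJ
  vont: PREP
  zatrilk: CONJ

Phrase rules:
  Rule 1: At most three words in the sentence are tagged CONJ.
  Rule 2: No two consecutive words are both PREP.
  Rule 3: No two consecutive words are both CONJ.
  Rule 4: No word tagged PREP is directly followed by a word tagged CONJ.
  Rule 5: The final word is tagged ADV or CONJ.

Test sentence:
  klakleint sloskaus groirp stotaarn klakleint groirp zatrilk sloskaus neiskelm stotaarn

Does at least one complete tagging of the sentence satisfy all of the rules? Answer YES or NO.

YES

Candidates per position — 1:klakleint {DET,CONJ}; 2:sloskaus {DET,PREP}; 3:groirp {DET,PREP}; 4:stotaarn {CONJ,ADV}; 5:klakleint {DET,CONJ}; 6:groirp {DET,PREP}; 7:zatrilk {CONJ}; 8:sloskaus {DET,PREP}; 9:neiskelm {ADV}; 10:stotaarn {CONJ,ADV}.
One satisfying assignment: CONJ PREP DET ADV CONJ DET CONJ PREP ADV ADV.
Verifying each rule — rule 1 ✓; rule 2 ✓; rule 3 ✓; rule 4 ✓; rule 5 ✓.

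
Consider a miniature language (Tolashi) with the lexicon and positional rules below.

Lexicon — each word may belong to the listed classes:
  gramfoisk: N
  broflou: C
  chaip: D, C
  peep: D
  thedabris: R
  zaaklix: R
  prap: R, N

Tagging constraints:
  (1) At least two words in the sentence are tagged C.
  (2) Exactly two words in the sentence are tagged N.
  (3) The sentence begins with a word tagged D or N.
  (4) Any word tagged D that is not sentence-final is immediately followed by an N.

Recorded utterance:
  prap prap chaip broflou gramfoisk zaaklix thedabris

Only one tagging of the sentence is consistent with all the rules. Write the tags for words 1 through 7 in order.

N R C C N R R

Candidates per position — 1:prap {R,N}; 2:prap {R,N}; 3:chaip {D,C}; 4:broflou {C}; 5:gramfoisk {N}; 6:zaaklix {R}; 7:thedabris {R}.
At position 1, choosing R makes rule 3 impossible to satisfy; hence N.
At position 2, choosing N makes rule 2 impossible to satisfy; hence R.
At position 3, choosing D makes rule 1 impossible to satisfy; hence C.
The only consistent sequence is: N R C C N R R.
Rule-by-rule: rule 1 holds; rule 2 holds; rule 3 holds; rule 4 holds.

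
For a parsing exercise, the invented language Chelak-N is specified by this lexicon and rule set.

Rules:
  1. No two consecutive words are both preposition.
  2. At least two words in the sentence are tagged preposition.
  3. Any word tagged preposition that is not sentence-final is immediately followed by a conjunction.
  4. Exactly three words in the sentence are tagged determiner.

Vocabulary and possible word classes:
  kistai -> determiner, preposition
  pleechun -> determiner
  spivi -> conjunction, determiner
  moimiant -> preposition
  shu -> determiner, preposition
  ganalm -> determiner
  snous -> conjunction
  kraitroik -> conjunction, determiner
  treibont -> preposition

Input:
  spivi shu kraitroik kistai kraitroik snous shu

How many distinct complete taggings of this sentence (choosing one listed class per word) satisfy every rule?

Candidates per position — 1:spivi {conjunction,determiner}; 2:shu {determiner,preposition}; 3:kraitroik {conjunction,determiner}; 4:kistai {determiner,preposition}; 5:kraitroik {conjunction,determiner}; 6:snous {conjunction}; 7:shu {determiner,preposition}.
There are 64 candidate sequences in total.
The sequences that satisfy every rule: determiner determiner determiner preposition conjunction conjunction preposition; determiner preposition conjunction determiner determiner conjunction preposition.
Count = 2.

2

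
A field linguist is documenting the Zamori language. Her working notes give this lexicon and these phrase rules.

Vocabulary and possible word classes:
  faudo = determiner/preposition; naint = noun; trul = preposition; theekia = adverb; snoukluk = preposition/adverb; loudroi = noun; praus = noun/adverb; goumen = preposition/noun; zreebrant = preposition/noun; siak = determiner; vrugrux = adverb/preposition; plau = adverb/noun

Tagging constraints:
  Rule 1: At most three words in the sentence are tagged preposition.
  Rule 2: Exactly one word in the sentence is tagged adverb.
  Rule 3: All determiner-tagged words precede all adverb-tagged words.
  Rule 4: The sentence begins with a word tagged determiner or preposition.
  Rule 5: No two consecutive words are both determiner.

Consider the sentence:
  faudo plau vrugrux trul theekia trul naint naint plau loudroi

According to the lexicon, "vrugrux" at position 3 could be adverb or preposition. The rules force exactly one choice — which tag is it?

preposition

Candidates per position — 1:faudo {determiner,preposition}; 2:plau {adverb,noun}; 3:vrugrux {adverb,preposition}; 4:trul {preposition}; 5:theekia {adverb}; 6:trul {preposition}; 7:naint {noun}; 8:naint {noun}; 9:plau {adverb,noun}; 10:loudroi {noun}.
Position 2: tagging it adverb would leave rule 2 unsatisfiable, so it must be noun.
Position 3: tagging it adverb would leave rule 2 unsatisfiable, so it must be preposition.
Position 9: tagging it adverb would leave rule 2 unsatisfiable, so it must be noun.
Position 1: tagging it preposition would leave rule 1 unsatisfiable, so it must be determiner.
The only consistent sequence is: determiner noun preposition preposition adverb preposition noun noun noun noun.
Check: rule 1 holds; rule 2 holds; rule 3 holds; rule 4 holds; rule 5 holds.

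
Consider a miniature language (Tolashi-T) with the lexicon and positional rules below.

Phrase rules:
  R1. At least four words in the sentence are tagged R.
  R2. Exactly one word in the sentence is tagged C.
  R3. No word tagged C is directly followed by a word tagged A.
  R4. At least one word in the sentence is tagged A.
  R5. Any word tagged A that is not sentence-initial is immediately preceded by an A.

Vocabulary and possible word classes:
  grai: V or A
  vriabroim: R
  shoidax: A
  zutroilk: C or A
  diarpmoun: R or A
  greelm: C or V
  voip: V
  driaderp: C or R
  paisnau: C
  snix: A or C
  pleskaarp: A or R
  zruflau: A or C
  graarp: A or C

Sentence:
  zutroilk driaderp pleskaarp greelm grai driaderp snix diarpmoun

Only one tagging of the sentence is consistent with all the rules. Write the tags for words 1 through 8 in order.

A R R V V R C R

Candidates per position — 1:zutroilk {C,A}; 2:driaderp {C,R}; 3:pleskaarp {A,R}; 4:greelm {C,V}; 5:grai {V,A}; 6:driaderp {C,R}; 7:snix {A,C}; 8:diarpmoun {R,A}.
Word 2 cannot be C — rule 1 would then fail for every completion. It is R.
Word 3 cannot be A — rule 1 would then fail for every completion. It is R.
Word 5 cannot be A — rule 5 would then fail for every completion. It is V.
Word 6 cannot be C — rule 1 would then fail for every completion. It is R.
Word 7 cannot be A — rule 5 would then fail for every completion. It is C.
Word 8 cannot be A — rule 1 would then fail for every completion. It is R.
Word 1 cannot be C — rule 2 would then fail for every completion. It is A.
Word 4 cannot be C — rule 2 would then fail for every completion. It is V.
The unique satisfying tagging is: A R R V V R C R.
Rule-by-rule: rule 1 holds; rule 2 holds; rule 3 holds; rule 4 holds; rule 5 holds.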